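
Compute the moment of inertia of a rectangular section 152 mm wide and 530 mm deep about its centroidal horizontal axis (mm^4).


I = b * h^3 / 12
= 152 * 530^3 / 12
= 152 * 148877000 / 12
= 1885775333.33 mm^4

1885775333.33 mm^4


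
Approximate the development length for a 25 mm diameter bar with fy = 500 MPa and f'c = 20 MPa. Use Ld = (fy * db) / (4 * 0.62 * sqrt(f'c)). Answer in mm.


Ld = (fy * db) / (4 * 0.62 * sqrt(f'c))
= (500 * 25) / (4 * 0.62 * sqrt(20))
= 12500 / 11.0909
= 1127.05 mm

1127.05 mm


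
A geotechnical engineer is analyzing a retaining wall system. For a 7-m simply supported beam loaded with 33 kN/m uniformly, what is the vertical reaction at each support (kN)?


Total load = w * L = 33 * 7 = 231 kN
By symmetry, each reaction R = total / 2 = 231 / 2 = 115.5 kN

115.5 kN


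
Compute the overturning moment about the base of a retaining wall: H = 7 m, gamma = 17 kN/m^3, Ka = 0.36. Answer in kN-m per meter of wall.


Pa = 0.5 * Ka * gamma * H^2
= 0.5 * 0.36 * 17 * 7^2
= 149.94 kN/m
Arm = H / 3 = 7 / 3 = 2.3333 m
Mo = Pa * arm = Pa * H / 3 = 149.94 * 7 / 3 = 349.86 kN-m/m

349.86 kN-m/m


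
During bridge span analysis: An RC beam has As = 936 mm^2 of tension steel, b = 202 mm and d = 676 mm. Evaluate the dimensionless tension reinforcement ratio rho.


rho = As / (b * d)
= 936 / (202 * 676)
= 936 / 136552
= 0.006855 (dimensionless)

0.006855 (dimensionless)


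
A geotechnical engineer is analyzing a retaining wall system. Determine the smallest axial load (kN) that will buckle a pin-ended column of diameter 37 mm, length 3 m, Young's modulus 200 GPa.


I = pi * d^4 / 64 = 91997.66 mm^4
L = 3000.0 mm
P_cr = pi^2 * E * I / L^2
= 9.8696 * 200000.0 * 91997.66 / 3000.0^2
= 20177.35 N = 20.1773 kN

20.1773 kN


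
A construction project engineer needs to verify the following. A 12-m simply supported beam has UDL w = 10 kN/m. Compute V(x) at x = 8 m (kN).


R_A = w * L / 2 = 10 * 12 / 2 = 60.0 kN
V(x) = R_A - w * x = 60.0 - 10 * 8
= -20.0 kN

-20.0 kN


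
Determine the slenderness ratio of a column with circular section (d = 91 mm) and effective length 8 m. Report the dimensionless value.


Radius of gyration r = d / 4 = 91 / 4 = 22.75 mm
L_eff = 8000.0 mm
Slenderness ratio = L / r = 8000.0 / 22.75 = 351.65 (dimensionless)

351.65 (dimensionless)


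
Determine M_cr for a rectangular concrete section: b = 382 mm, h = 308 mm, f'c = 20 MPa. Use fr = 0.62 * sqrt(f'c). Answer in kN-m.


fr = 0.62 * sqrt(20) = 0.62 * 4.4721 = 2.7727 MPa
I = 382 * 308^3 / 12 = 930109898.67 mm^4
y_t = 154.0 mm
M_cr = fr * I / y_t = 2.7727 * 930109898.67 / 154.0 N-mm
= 16.7464 kN-m

16.7464 kN-m


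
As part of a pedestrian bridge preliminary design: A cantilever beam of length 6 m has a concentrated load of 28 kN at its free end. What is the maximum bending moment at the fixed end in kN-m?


For a cantilever with a point load at the free end:
M_max = P * L = 28 * 6 = 168 kN-m

168 kN-m


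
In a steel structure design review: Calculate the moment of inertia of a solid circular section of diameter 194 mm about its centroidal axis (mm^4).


r = d / 2 = 194 / 2 = 97.0 mm
I = pi * r^4 / 4 = pi * 97.0^4 / 4
= 69530734.7 mm^4

69530734.7 mm^4


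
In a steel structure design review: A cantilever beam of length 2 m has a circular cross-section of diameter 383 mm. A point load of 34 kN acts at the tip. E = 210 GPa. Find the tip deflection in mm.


I = pi * d^4 / 64 = pi * 383^4 / 64 = 1056245798.85 mm^4
L = 2000.0 mm, P = 34000.0 N, E = 210000.0 MPa
delta = P * L^3 / (3 * E * I)
= 34000.0 * 2000.0^3 / (3 * 210000.0 * 1056245798.85)
= 0.4088 mm

0.4088 mm


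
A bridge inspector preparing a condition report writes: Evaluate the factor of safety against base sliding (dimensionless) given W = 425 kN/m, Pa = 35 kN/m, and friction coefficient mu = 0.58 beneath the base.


Resisting force = mu * W = 0.58 * 425 = 246.5 kN/m
FOS = Resisting / Driving = 246.5 / 35
= 7.0429 (dimensionless)

7.0429 (dimensionless)


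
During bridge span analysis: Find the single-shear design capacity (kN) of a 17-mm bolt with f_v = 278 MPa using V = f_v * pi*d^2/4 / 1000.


A = pi * d^2 / 4 = pi * 17^2 / 4 = 226.9801 mm^2
V = f_v * A / 1000 = 278 * 226.9801 / 1000
= 63.1005 kN

63.1005 kN


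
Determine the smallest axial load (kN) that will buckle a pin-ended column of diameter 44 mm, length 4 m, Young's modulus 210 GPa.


I = pi * d^4 / 64 = 183984.23 mm^4
L = 4000.0 mm
P_cr = pi^2 * E * I / L^2
= 9.8696 * 210000.0 * 183984.23 / 4000.0^2
= 23833.05 N = 23.8331 kN

23.8331 kN


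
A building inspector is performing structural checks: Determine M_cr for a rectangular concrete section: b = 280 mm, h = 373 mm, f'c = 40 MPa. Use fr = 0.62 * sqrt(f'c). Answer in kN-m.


fr = 0.62 * sqrt(40) = 0.62 * 6.3246 = 3.9212 MPa
I = 280 * 373^3 / 12 = 1210886063.33 mm^4
y_t = 186.5 mm
M_cr = fr * I / y_t = 3.9212 * 1210886063.33 / 186.5 N-mm
= 25.4593 kN-m

25.4593 kN-m


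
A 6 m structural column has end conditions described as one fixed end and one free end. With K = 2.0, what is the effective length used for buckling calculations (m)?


L_eff = K * L
= 2.0 * 6
= 12.0 m

12.0 m


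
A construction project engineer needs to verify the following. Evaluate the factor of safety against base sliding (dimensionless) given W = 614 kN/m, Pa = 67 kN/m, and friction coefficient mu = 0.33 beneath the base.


Resisting force = mu * W = 0.33 * 614 = 202.62 kN/m
FOS = Resisting / Driving = 202.62 / 67
= 3.0242 (dimensionless)

3.0242 (dimensionless)


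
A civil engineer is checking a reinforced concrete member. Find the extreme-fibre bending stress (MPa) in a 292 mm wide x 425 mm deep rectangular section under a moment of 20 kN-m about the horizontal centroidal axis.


I = b * h^3 / 12 = 292 * 425^3 / 12 = 1867963541.67 mm^4
y = h / 2 = 425 / 2 = 212.5 mm
M = 20 kN-m = 20000000.0 N-mm
sigma = M * y / I = 20000000.0 * 212.5 / 1867963541.67
= 2.28 MPa

2.28 MPa


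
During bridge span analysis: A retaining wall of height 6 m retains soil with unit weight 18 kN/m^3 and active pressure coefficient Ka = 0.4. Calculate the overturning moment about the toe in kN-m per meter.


Pa = 0.5 * Ka * gamma * H^2
= 0.5 * 0.4 * 18 * 6^2
= 129.6 kN/m
Arm = H / 3 = 6 / 3 = 2.0 m
Mo = Pa * arm = Pa * H / 3 = 129.6 * 6 / 3 = 259.2 kN-m/m

259.2 kN-m/m


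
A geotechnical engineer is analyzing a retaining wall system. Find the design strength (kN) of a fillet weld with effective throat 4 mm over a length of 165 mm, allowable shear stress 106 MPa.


Strength = throat * length * allowable stress
= 4 * 165 * 106 N
= 69960 N
= 69.96 kN

69.96 kN


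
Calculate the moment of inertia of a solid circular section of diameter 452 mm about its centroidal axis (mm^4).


r = d / 2 = 452 / 2 = 226.0 mm
I = pi * r^4 / 4 = pi * 226.0^4 / 4
= 2048913566.02 mm^4

2048913566.02 mm^4


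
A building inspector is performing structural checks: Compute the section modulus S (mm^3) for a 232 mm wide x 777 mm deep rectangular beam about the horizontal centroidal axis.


S = b * h^2 / 6
= 232 * 777^2 / 6
= 232 * 603729 / 6
= 23344188.0 mm^3

23344188.0 mm^3


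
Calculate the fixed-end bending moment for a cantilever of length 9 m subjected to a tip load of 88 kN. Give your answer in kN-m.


For a cantilever with a point load at the free end:
M_max = P * L = 88 * 9 = 792 kN-m

792 kN-m


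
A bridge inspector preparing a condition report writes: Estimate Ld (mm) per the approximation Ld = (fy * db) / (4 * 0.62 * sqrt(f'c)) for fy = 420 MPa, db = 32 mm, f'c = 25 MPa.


Ld = (fy * db) / (4 * 0.62 * sqrt(f'c))
= (420 * 32) / (4 * 0.62 * sqrt(25))
= 13440 / 12.4
= 1083.87 mm

1083.87 mm


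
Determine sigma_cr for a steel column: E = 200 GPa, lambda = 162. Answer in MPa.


sigma_cr = pi^2 * E / lambda^2
= 9.8696 * 200000.0 / 162^2
= 9.8696 * 200000.0 / 26244
= 75.2142 MPa

75.2142 MPa


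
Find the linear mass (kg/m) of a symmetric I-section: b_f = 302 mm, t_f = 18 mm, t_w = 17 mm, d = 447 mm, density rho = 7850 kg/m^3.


A_flanges = 2 * 302 * 18 = 10872 mm^2
A_web = (447 - 2 * 18) * 17 = 6987 mm^2
A_total = 10872 + 6987 = 17859 mm^2 = 0.017859 m^2
Weight = rho * A = 7850 * 0.017859 = 140.1932 kg/m

140.1932 kg/m


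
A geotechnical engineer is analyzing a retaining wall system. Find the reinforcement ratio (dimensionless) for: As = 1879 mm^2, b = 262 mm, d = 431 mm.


rho = As / (b * d)
= 1879 / (262 * 431)
= 1879 / 112922
= 0.01664 (dimensionless)

0.01664 (dimensionless)


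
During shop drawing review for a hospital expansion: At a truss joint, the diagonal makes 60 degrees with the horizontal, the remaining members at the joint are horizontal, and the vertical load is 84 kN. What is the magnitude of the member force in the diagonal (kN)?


At the joint, only the diagonal has a vertical component, so vertical equilibrium gives:
F * sin(60) = 84
F = 84 / sin(60)
= 84 / 0.866025
= 96.99 kN

96.99 kN


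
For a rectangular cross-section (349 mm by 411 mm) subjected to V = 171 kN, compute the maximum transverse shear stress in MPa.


A = b * h = 349 * 411 = 143439 mm^2
V = 171 kN = 171000.0 N
tau_max = 1.5 * V / A = 1.5 * 171000.0 / 143439
= 1.7882 MPa

1.7882 MPa


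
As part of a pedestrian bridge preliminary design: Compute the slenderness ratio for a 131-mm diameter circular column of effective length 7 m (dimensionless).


Radius of gyration r = d / 4 = 131 / 4 = 32.75 mm
L_eff = 7000.0 mm
Slenderness ratio = L / r = 7000.0 / 32.75 = 213.74 (dimensionless)

213.74 (dimensionless)


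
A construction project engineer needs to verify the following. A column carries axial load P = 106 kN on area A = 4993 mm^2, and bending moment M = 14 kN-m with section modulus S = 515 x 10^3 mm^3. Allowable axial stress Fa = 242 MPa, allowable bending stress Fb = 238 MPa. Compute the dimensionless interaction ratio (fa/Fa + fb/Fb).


f_a = P / A = 106000.0 / 4993 = 21.2297 MPa
f_b = M / S = 14000000.0 / 515000.0 = 27.1845 MPa
Ratio = f_a / Fa + f_b / Fb
= 21.2297 / 242 + 27.1845 / 238
= 0.2019 (dimensionless)

0.2019 (dimensionless)


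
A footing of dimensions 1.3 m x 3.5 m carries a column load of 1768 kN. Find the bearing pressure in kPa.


A = 1.3 * 3.5 = 4.55 m^2
q = P / A = 1768 / 4.55
= 388.5714 kPa

388.5714 kPa


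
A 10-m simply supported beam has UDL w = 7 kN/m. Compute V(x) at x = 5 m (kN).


R_A = w * L / 2 = 7 * 10 / 2 = 35.0 kN
V(x) = R_A - w * x = 35.0 - 7 * 5
= 0.0 kN

0.0 kN


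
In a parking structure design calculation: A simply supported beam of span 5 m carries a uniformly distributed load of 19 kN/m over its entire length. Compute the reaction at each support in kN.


Total load = w * L = 19 * 5 = 95 kN
By symmetry, each reaction R = total / 2 = 95 / 2 = 47.5 kN

47.5 kN


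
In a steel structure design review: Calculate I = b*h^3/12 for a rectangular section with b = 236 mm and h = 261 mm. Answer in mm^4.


I = b * h^3 / 12
= 236 * 261^3 / 12
= 236 * 17779581 / 12
= 349665093.0 mm^4

349665093.0 mm^4


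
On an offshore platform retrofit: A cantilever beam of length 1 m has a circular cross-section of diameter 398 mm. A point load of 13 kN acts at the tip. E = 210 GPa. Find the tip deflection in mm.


I = pi * d^4 / 64 = pi * 398^4 / 64 = 1231692188.23 mm^4
L = 1000.0 mm, P = 13000.0 N, E = 210000.0 MPa
delta = P * L^3 / (3 * E * I)
= 13000.0 * 1000.0^3 / (3 * 210000.0 * 1231692188.23)
= 0.0168 mm

0.0168 mm


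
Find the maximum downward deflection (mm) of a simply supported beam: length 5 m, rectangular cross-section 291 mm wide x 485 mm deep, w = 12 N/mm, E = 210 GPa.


I = 291 * 485^3 / 12 = 2766540031.25 mm^4
L = 5000.0 mm, w = 12 N/mm, E = 210000.0 MPa
delta = 5 * w * L^4 / (384 * E * I)
= 5 * 12 * 5000.0^4 / (384 * 210000.0 * 2766540031.25)
= 0.1681 mm

0.1681 mm


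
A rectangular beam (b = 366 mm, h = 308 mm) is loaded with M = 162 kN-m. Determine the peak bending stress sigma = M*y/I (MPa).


I = b * h^3 / 12 = 366 * 308^3 / 12 = 891152416.0 mm^4
y = h / 2 = 308 / 2 = 154.0 mm
M = 162 kN-m = 162000000.0 N-mm
sigma = M * y / I = 162000000.0 * 154.0 / 891152416.0
= 28.0 MPa

28.0 MPa


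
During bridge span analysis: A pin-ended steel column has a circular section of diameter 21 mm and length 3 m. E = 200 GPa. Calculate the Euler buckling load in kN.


I = pi * d^4 / 64 = 9546.56 mm^4
L = 3000.0 mm
P_cr = pi^2 * E * I / L^2
= 9.8696 * 200000.0 * 9546.56 / 3000.0^2
= 2093.8 N = 2.0938 kN

2.0938 kN


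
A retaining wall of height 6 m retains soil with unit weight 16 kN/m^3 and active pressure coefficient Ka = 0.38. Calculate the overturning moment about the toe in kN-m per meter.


Pa = 0.5 * Ka * gamma * H^2
= 0.5 * 0.38 * 16 * 6^2
= 109.44 kN/m
Arm = H / 3 = 6 / 3 = 2.0 m
Mo = Pa * arm = Pa * H / 3 = 109.44 * 6 / 3 = 218.88 kN-m/m

218.88 kN-m/m


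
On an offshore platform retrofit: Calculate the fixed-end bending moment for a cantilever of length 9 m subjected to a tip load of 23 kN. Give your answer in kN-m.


For a cantilever with a point load at the free end:
M_max = P * L = 23 * 9 = 207 kN-m

207 kN-m


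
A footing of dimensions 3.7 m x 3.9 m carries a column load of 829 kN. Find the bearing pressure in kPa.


A = 3.7 * 3.9 = 14.43 m^2
q = P / A = 829 / 14.43
= 57.4498 kPa

57.4498 kPa


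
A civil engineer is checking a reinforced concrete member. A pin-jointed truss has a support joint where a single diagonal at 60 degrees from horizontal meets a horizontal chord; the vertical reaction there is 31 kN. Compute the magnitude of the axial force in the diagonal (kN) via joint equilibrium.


At the joint, only the diagonal has a vertical component, so vertical equilibrium gives:
F * sin(60) = 31
F = 31 / sin(60)
= 31 / 0.866025
= 35.8 kN

35.8 kN


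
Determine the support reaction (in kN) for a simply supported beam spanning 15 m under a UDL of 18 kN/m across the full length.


Total load = w * L = 18 * 15 = 270 kN
By symmetry, each reaction R = total / 2 = 270 / 2 = 135.0 kN

135.0 kN


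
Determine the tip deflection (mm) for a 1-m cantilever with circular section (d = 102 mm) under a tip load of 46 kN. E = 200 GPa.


I = pi * d^4 / 64 = pi * 102^4 / 64 = 5313376.44 mm^4
L = 1000.0 mm, P = 46000.0 N, E = 200000.0 MPa
delta = P * L^3 / (3 * E * I)
= 46000.0 * 1000.0^3 / (3 * 200000.0 * 5313376.44)
= 14.429 mm

14.429 mm


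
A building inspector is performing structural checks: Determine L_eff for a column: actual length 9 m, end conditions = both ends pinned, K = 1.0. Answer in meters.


L_eff = K * L
= 1.0 * 9
= 9.0 m

9.0 m


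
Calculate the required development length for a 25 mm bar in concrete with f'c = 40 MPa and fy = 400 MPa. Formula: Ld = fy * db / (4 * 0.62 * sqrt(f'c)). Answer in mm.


Ld = (fy * db) / (4 * 0.62 * sqrt(f'c))
= (400 * 25) / (4 * 0.62 * sqrt(40))
= 10000 / 15.6849
= 637.56 mm

637.56 mm


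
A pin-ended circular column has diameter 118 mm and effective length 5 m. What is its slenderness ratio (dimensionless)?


Radius of gyration r = d / 4 = 118 / 4 = 29.5 mm
L_eff = 5000.0 mm
Slenderness ratio = L / r = 5000.0 / 29.5 = 169.49 (dimensionless)

169.49 (dimensionless)


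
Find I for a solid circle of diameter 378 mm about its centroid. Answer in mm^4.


r = d / 2 = 378 / 2 = 189.0 mm
I = pi * r^4 / 4 = pi * 189.0^4 / 4
= 1002160077.64 mm^4

1002160077.64 mm^4


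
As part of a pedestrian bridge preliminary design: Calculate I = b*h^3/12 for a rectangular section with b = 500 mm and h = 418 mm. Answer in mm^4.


I = b * h^3 / 12
= 500 * 418^3 / 12
= 500 * 73034632 / 12
= 3043109666.67 mm^4

3043109666.67 mm^4


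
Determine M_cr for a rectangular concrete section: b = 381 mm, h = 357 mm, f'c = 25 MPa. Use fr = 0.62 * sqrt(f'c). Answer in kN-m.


fr = 0.62 * sqrt(25) = 0.62 * 5.0 = 3.1 MPa
I = 381 * 357^3 / 12 = 1444602552.75 mm^4
y_t = 178.5 mm
M_cr = fr * I / y_t = 3.1 * 1444602552.75 / 178.5 N-mm
= 25.0883 kN-m

25.0883 kN-m


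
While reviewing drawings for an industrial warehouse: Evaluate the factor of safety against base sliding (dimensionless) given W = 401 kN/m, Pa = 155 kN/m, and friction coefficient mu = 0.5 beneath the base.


Resisting force = mu * W = 0.5 * 401 = 200.5 kN/m
FOS = Resisting / Driving = 200.5 / 155
= 1.2935 (dimensionless)

1.2935 (dimensionless)


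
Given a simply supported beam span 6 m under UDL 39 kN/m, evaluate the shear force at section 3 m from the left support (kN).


R_A = w * L / 2 = 39 * 6 / 2 = 117.0 kN
V(x) = R_A - w * x = 117.0 - 39 * 3
= 0.0 kN

0.0 kN


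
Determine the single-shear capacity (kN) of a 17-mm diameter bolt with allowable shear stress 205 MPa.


A = pi * d^2 / 4 = pi * 17^2 / 4 = 226.9801 mm^2
V = f_v * A / 1000 = 205 * 226.9801 / 1000
= 46.5309 kN

46.5309 kN


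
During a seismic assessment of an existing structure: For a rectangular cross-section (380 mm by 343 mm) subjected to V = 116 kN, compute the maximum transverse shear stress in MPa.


A = b * h = 380 * 343 = 130340 mm^2
V = 116 kN = 116000.0 N
tau_max = 1.5 * V / A = 1.5 * 116000.0 / 130340
= 1.335 MPa

1.335 MPa


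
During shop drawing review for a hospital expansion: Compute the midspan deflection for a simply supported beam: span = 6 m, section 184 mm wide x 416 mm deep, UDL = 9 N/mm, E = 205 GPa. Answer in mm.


I = 184 * 416^3 / 12 = 1103866538.67 mm^4
L = 6000.0 mm, w = 9 N/mm, E = 205000.0 MPa
delta = 5 * w * L^4 / (384 * E * I)
= 5 * 9 * 6000.0^4 / (384 * 205000.0 * 1103866538.67)
= 0.6711 mm

0.6711 mm


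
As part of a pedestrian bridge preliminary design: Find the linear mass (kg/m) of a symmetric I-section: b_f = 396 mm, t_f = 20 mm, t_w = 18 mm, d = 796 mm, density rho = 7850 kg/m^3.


A_flanges = 2 * 396 * 20 = 15840 mm^2
A_web = (796 - 2 * 20) * 18 = 13608 mm^2
A_total = 15840 + 13608 = 29448 mm^2 = 0.029448 m^2
Weight = rho * A = 7850 * 0.029448 = 231.1668 kg/m

231.1668 kg/m


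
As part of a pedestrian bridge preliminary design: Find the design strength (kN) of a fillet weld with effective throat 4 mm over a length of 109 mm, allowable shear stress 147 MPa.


Strength = throat * length * allowable stress
= 4 * 109 * 147 N
= 64092 N
= 64.09 kN

64.09 kN


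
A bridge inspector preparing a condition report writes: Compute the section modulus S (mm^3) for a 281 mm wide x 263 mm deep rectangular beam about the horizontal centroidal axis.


S = b * h^2 / 6
= 281 * 263^2 / 6
= 281 * 69169 / 6
= 3239414.83 mm^3

3239414.83 mm^3


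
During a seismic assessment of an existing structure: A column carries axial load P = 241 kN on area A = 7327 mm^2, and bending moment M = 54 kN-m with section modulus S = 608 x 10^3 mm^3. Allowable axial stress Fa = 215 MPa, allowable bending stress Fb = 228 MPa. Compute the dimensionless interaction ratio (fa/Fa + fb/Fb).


f_a = P / A = 241000.0 / 7327 = 32.892 MPa
f_b = M / S = 54000000.0 / 608000.0 = 88.8158 MPa
Ratio = f_a / Fa + f_b / Fb
= 32.892 / 215 + 88.8158 / 228
= 0.5425 (dimensionless)

0.5425 (dimensionless)


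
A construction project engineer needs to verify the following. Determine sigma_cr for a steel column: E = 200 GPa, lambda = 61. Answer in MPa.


sigma_cr = pi^2 * E / lambda^2
= 9.8696 * 200000.0 / 61^2
= 9.8696 * 200000.0 / 3721
= 530.4813 MPa

530.4813 MPa


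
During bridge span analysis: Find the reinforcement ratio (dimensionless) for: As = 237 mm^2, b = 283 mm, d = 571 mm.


rho = As / (b * d)
= 237 / (283 * 571)
= 237 / 161593
= 0.001467 (dimensionless)

0.001467 (dimensionless)


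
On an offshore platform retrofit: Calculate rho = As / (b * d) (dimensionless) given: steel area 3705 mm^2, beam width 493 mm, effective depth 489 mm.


rho = As / (b * d)
= 3705 / (493 * 489)
= 3705 / 241077
= 0.015369 (dimensionless)

0.015369 (dimensionless)


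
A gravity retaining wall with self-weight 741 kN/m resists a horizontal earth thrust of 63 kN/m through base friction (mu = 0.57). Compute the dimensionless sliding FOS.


Resisting force = mu * W = 0.57 * 741 = 422.37 kN/m
FOS = Resisting / Driving = 422.37 / 63
= 6.7043 (dimensionless)

6.7043 (dimensionless)


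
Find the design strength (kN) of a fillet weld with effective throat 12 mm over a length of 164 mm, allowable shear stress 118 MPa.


Strength = throat * length * allowable stress
= 12 * 164 * 118 N
= 232224 N
= 232.22 kN

232.22 kN


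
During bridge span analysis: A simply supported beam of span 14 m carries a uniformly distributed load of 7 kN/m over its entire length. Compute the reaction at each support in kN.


Total load = w * L = 7 * 14 = 98 kN
By symmetry, each reaction R = total / 2 = 98 / 2 = 49.0 kN

49.0 kN


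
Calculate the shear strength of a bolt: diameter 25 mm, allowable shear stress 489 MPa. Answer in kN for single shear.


A = pi * d^2 / 4 = pi * 25^2 / 4 = 490.8739 mm^2
V = f_v * A / 1000 = 489 * 490.8739 / 1000
= 240.0373 kN

240.0373 kN


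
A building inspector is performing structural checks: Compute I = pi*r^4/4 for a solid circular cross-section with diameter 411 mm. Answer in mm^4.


r = d / 2 = 411 / 2 = 205.5 mm
I = pi * r^4 / 4 = pi * 205.5^4 / 4
= 1400674384.04 mm^4

1400674384.04 mm^4


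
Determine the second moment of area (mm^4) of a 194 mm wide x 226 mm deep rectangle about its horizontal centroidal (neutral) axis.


I = b * h^3 / 12
= 194 * 226^3 / 12
= 194 * 11543176 / 12
= 186614678.67 mm^4

186614678.67 mm^4


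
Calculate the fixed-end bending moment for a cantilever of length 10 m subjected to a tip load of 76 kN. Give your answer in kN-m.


For a cantilever with a point load at the free end:
M_max = P * L = 76 * 10 = 760 kN-m

760 kN-m


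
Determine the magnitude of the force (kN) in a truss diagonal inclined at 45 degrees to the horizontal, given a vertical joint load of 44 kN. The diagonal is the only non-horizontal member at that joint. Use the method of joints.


At the joint, only the diagonal has a vertical component, so vertical equilibrium gives:
F * sin(45) = 44
F = 44 / sin(45)
= 44 / 0.707107
= 62.23 kN

62.23 kN


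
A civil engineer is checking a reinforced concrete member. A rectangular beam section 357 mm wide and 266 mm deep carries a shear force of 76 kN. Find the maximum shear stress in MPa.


A = b * h = 357 * 266 = 94962 mm^2
V = 76 kN = 76000.0 N
tau_max = 1.5 * V / A = 1.5 * 76000.0 / 94962
= 1.2005 MPa

1.2005 MPa


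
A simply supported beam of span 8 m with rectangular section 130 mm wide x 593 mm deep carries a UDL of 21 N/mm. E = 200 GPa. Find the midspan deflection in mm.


I = 130 * 593^3 / 12 = 2259051784.17 mm^4
L = 8000.0 mm, w = 21 N/mm, E = 200000.0 MPa
delta = 5 * w * L^4 / (384 * E * I)
= 5 * 21 * 8000.0^4 / (384 * 200000.0 * 2259051784.17)
= 2.4789 mm

2.4789 mm


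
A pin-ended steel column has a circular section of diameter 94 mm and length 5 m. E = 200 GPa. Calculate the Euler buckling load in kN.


I = pi * d^4 / 64 = 3832492.5 mm^4
L = 5000.0 mm
P_cr = pi^2 * E * I / L^2
= 9.8696 * 200000.0 * 3832492.5 / 5000.0^2
= 302601.48 N = 302.6015 kN

302.6015 kN


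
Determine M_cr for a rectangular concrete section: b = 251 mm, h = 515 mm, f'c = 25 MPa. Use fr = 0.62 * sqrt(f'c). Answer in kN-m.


fr = 0.62 * sqrt(25) = 0.62 * 5.0 = 3.1 MPa
I = 251 * 515^3 / 12 = 2857025802.08 mm^4
y_t = 257.5 mm
M_cr = fr * I / y_t = 3.1 * 2857025802.08 / 257.5 N-mm
= 34.3953 kN-m

34.3953 kN-m


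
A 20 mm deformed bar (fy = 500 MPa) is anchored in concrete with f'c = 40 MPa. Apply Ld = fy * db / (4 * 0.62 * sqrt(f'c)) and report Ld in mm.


Ld = (fy * db) / (4 * 0.62 * sqrt(f'c))
= (500 * 20) / (4 * 0.62 * sqrt(40))
= 10000 / 15.6849
= 637.56 mm

637.56 mm


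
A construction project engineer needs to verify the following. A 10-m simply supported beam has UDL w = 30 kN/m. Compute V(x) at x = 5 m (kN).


R_A = w * L / 2 = 30 * 10 / 2 = 150.0 kN
V(x) = R_A - w * x = 150.0 - 30 * 5
= 0.0 kN

0.0 kN


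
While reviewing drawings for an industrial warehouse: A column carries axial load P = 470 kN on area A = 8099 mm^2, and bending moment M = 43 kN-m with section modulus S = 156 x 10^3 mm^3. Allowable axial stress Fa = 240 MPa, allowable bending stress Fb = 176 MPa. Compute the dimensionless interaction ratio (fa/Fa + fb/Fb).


f_a = P / A = 470000.0 / 8099 = 58.0319 MPa
f_b = M / S = 43000000.0 / 156000.0 = 275.641 MPa
Ratio = f_a / Fa + f_b / Fb
= 58.0319 / 240 + 275.641 / 176
= 1.8079 (dimensionless)

1.8079 (dimensionless)


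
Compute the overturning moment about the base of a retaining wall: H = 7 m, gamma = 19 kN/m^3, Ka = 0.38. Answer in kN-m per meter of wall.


Pa = 0.5 * Ka * gamma * H^2
= 0.5 * 0.38 * 19 * 7^2
= 176.89 kN/m
Arm = H / 3 = 7 / 3 = 2.3333 m
Mo = Pa * arm = Pa * H / 3 = 176.89 * 7 / 3 = 412.7433 kN-m/m

412.7433 kN-m/m


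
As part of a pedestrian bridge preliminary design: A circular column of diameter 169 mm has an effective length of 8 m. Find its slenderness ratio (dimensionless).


Radius of gyration r = d / 4 = 169 / 4 = 42.25 mm
L_eff = 8000.0 mm
Slenderness ratio = L / r = 8000.0 / 42.25 = 189.35 (dimensionless)

189.35 (dimensionless)


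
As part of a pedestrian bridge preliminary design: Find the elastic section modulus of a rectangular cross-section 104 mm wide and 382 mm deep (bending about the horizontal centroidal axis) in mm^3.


S = b * h^2 / 6
= 104 * 382^2 / 6
= 104 * 145924 / 6
= 2529349.33 mm^3

2529349.33 mm^3


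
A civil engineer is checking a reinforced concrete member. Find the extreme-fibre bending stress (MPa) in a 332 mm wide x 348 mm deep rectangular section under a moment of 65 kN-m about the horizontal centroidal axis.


I = b * h^3 / 12 = 332 * 348^3 / 12 = 1165989312.0 mm^4
y = h / 2 = 348 / 2 = 174.0 mm
M = 65 kN-m = 65000000.0 N-mm
sigma = M * y / I = 65000000.0 * 174.0 / 1165989312.0
= 9.7 MPa

9.7 MPa


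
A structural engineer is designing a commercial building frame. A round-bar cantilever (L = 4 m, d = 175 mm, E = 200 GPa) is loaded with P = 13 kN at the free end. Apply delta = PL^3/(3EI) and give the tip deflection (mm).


I = pi * d^4 / 64 = pi * 175^4 / 64 = 46038598.4 mm^4
L = 4000.0 mm, P = 13000.0 N, E = 200000.0 MPa
delta = P * L^3 / (3 * E * I)
= 13000.0 * 4000.0^3 / (3 * 200000.0 * 46038598.4)
= 30.1197 mm

30.1197 mm


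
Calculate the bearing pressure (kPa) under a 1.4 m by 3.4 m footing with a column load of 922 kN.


A = 1.4 * 3.4 = 4.76 m^2
q = P / A = 922 / 4.76
= 193.6975 kPa

193.6975 kPa


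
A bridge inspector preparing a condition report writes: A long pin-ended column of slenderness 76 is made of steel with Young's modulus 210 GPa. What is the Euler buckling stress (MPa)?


sigma_cr = pi^2 * E / lambda^2
= 9.8696 * 210000.0 / 76^2
= 9.8696 * 210000.0 / 5776
= 358.8326 MPa

358.8326 MPa


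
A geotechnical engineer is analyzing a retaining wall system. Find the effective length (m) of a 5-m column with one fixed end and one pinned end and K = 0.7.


L_eff = K * L
= 0.7 * 5
= 3.5 m

3.5 m


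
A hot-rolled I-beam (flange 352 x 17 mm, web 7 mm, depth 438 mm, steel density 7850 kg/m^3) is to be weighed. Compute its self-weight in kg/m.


A_flanges = 2 * 352 * 17 = 11968 mm^2
A_web = (438 - 2 * 17) * 7 = 2828 mm^2
A_total = 11968 + 2828 = 14796 mm^2 = 0.014796 m^2
Weight = rho * A = 7850 * 0.014796 = 116.1486 kg/m

116.1486 kg/m


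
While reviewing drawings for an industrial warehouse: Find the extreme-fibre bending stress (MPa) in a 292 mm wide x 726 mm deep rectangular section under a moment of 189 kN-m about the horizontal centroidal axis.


I = b * h^3 / 12 = 292 * 726^3 / 12 = 9311324616.0 mm^4
y = h / 2 = 726 / 2 = 363.0 mm
M = 189 kN-m = 189000000.0 N-mm
sigma = M * y / I = 189000000.0 * 363.0 / 9311324616.0
= 7.37 MPa

7.37 MPa


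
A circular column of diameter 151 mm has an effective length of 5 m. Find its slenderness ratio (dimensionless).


Radius of gyration r = d / 4 = 151 / 4 = 37.75 mm
L_eff = 5000.0 mm
Slenderness ratio = L / r = 5000.0 / 37.75 = 132.45 (dimensionless)

132.45 (dimensionless)


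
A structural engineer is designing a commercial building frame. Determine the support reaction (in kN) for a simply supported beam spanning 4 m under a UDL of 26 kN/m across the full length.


Total load = w * L = 26 * 4 = 104 kN
By symmetry, each reaction R = total / 2 = 104 / 2 = 52.0 kN

52.0 kN


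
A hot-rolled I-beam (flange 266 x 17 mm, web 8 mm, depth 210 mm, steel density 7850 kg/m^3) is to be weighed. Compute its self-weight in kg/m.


A_flanges = 2 * 266 * 17 = 9044 mm^2
A_web = (210 - 2 * 17) * 8 = 1408 mm^2
A_total = 9044 + 1408 = 10452 mm^2 = 0.010452 m^2
Weight = rho * A = 7850 * 0.010452 = 82.0482 kg/m

82.0482 kg/m


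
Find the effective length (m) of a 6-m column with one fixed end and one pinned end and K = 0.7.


L_eff = K * L
= 0.7 * 6
= 4.2 m

4.2 m


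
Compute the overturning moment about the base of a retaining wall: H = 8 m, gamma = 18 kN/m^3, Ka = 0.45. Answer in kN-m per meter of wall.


Pa = 0.5 * Ka * gamma * H^2
= 0.5 * 0.45 * 18 * 8^2
= 259.2 kN/m
Arm = H / 3 = 8 / 3 = 2.6667 m
Mo = Pa * arm = Pa * H / 3 = 259.2 * 8 / 3 = 691.2 kN-m/m

691.2 kN-m/m


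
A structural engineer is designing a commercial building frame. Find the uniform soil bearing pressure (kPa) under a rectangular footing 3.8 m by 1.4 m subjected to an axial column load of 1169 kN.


A = 3.8 * 1.4 = 5.32 m^2
q = P / A = 1169 / 5.32
= 219.7368 kPa

219.7368 kPa


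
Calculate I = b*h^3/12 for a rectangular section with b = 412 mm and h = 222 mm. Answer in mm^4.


I = b * h^3 / 12
= 412 * 222^3 / 12
= 412 * 10941048 / 12
= 375642648.0 mm^4

375642648.0 mm^4


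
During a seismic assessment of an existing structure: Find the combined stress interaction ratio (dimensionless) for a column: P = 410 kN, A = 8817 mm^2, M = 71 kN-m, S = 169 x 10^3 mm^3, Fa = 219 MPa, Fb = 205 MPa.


f_a = P / A = 410000.0 / 8817 = 46.5011 MPa
f_b = M / S = 71000000.0 / 169000.0 = 420.1183 MPa
Ratio = f_a / Fa + f_b / Fb
= 46.5011 / 219 + 420.1183 / 205
= 2.2617 (dimensionless)

2.2617 (dimensionless)


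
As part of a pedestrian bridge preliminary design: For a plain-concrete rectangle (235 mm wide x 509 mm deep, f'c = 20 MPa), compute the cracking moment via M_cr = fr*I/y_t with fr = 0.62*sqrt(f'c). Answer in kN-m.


fr = 0.62 * sqrt(20) = 0.62 * 4.4721 = 2.7727 MPa
I = 235 * 509^3 / 12 = 2582497817.92 mm^4
y_t = 254.5 mm
M_cr = fr * I / y_t = 2.7727 * 2582497817.92 / 254.5 N-mm
= 28.1358 kN-m

28.1358 kN-m


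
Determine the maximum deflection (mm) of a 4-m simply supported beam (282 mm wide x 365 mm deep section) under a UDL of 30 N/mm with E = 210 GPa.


I = 282 * 365^3 / 12 = 1142737437.5 mm^4
L = 4000.0 mm, w = 30 N/mm, E = 210000.0 MPa
delta = 5 * w * L^4 / (384 * E * I)
= 5 * 30 * 4000.0^4 / (384 * 210000.0 * 1142737437.5)
= 0.4167 mm

0.4167 mm


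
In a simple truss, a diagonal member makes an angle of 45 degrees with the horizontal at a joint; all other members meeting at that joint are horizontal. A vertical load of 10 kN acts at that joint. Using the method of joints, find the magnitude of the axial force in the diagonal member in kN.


At the joint, only the diagonal has a vertical component, so vertical equilibrium gives:
F * sin(45) = 10
F = 10 / sin(45)
= 10 / 0.707107
= 14.14 kN

14.14 kN


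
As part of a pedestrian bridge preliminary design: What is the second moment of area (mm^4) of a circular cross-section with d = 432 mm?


r = d / 2 = 432 / 2 = 216.0 mm
I = pi * r^4 / 4 = pi * 216.0^4 / 4
= 1709640848.81 mm^4

1709640848.81 mm^4


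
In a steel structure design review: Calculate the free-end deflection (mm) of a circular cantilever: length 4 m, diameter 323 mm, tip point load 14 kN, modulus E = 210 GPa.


I = pi * d^4 / 64 = pi * 323^4 / 64 = 534293619.67 mm^4
L = 4000.0 mm, P = 14000.0 N, E = 210000.0 MPa
delta = P * L^3 / (3 * E * I)
= 14000.0 * 4000.0^3 / (3 * 210000.0 * 534293619.67)
= 2.6619 mm

2.6619 mm


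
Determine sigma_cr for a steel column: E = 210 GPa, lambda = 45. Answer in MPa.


sigma_cr = pi^2 * E / lambda^2
= 9.8696 * 210000.0 / 45^2
= 9.8696 * 210000.0 / 2025
= 1023.5145 MPa

1023.5145 MPa


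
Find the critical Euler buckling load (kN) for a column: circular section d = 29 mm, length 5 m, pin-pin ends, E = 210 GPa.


I = pi * d^4 / 64 = 34718.57 mm^4
L = 5000.0 mm
P_cr = pi^2 * E * I / L^2
= 9.8696 * 210000.0 * 34718.57 / 5000.0^2
= 2878.33 N = 2.8783 kN

2.8783 kN


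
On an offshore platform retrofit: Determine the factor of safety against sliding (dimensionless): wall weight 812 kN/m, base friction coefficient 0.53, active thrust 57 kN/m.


Resisting force = mu * W = 0.53 * 812 = 430.36 kN/m
FOS = Resisting / Driving = 430.36 / 57
= 7.5502 (dimensionless)

7.5502 (dimensionless)


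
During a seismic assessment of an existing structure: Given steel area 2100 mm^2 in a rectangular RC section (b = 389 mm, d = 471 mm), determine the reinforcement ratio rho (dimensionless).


rho = As / (b * d)
= 2100 / (389 * 471)
= 2100 / 183219
= 0.011462 (dimensionless)

0.011462 (dimensionless)


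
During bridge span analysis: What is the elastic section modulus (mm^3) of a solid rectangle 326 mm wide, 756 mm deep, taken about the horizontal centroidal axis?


S = b * h^2 / 6
= 326 * 756^2 / 6
= 326 * 571536 / 6
= 31053456.0 mm^3

31053456.0 mm^3


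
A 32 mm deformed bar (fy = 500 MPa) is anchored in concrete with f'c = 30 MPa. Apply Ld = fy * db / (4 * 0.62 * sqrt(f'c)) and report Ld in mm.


Ld = (fy * db) / (4 * 0.62 * sqrt(f'c))
= (500 * 32) / (4 * 0.62 * sqrt(30))
= 16000 / 13.5835
= 1177.9 mm

1177.9 mm


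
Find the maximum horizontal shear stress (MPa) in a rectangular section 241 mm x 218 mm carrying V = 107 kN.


A = b * h = 241 * 218 = 52538 mm^2
V = 107 kN = 107000.0 N
tau_max = 1.5 * V / A = 1.5 * 107000.0 / 52538
= 3.0549 MPa

3.0549 MPa


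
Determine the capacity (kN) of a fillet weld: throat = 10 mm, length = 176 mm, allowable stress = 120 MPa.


Strength = throat * length * allowable stress
= 10 * 176 * 120 N
= 211200 N
= 211.2 kN

211.2 kN


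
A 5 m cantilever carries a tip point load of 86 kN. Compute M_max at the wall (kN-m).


For a cantilever with a point load at the free end:
M_max = P * L = 86 * 5 = 430 kN-m

430 kN-m


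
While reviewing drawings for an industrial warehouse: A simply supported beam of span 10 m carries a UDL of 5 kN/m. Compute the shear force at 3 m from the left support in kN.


R_A = w * L / 2 = 5 * 10 / 2 = 25.0 kN
V(x) = R_A - w * x = 25.0 - 5 * 3
= 10.0 kN

10.0 kN


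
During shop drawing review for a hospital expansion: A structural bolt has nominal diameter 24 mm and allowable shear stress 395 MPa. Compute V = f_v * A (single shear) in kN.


A = pi * d^2 / 4 = pi * 24^2 / 4 = 452.3893 mm^2
V = f_v * A / 1000 = 395 * 452.3893 / 1000
= 178.6938 kN

178.6938 kN


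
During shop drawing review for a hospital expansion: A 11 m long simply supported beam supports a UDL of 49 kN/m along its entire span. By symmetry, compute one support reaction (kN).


Total load = w * L = 49 * 11 = 539 kN
By symmetry, each reaction R = total / 2 = 539 / 2 = 269.5 kN

269.5 kN


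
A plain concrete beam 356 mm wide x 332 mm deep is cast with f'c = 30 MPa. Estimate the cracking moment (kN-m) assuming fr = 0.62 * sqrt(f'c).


fr = 0.62 * sqrt(30) = 0.62 * 5.4772 = 3.3959 MPa
I = 356 * 332^3 / 12 = 1085632917.33 mm^4
y_t = 166.0 mm
M_cr = fr * I / y_t = 3.3959 * 1085632917.33 / 166.0 N-mm
= 22.2089 kN-m

22.2089 kN-m


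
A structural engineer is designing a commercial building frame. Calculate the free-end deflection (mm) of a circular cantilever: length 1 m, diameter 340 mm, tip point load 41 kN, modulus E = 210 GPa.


I = pi * d^4 / 64 = pi * 340^4 / 64 = 655972400.05 mm^4
L = 1000.0 mm, P = 41000.0 N, E = 210000.0 MPa
delta = P * L^3 / (3 * E * I)
= 41000.0 * 1000.0^3 / (3 * 210000.0 * 655972400.05)
= 0.0992 mm

0.0992 mm


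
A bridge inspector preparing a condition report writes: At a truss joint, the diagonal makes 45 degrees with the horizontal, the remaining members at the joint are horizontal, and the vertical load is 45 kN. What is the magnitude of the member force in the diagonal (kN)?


At the joint, only the diagonal has a vertical component, so vertical equilibrium gives:
F * sin(45) = 45
F = 45 / sin(45)
= 45 / 0.707107
= 63.64 kN

63.64 kN


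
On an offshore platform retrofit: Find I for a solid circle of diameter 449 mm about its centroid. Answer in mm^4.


r = d / 2 = 449 / 2 = 224.5 mm
I = pi * r^4 / 4 = pi * 224.5^4 / 4
= 1995056790.82 mm^4

1995056790.82 mm^4


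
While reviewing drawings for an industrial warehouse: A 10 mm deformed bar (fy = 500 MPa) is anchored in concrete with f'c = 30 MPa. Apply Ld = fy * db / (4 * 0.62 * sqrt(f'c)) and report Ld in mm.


Ld = (fy * db) / (4 * 0.62 * sqrt(f'c))
= (500 * 10) / (4 * 0.62 * sqrt(30))
= 5000 / 13.5835
= 368.09 mm

368.09 mm


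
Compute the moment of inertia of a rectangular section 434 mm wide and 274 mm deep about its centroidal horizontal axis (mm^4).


I = b * h^3 / 12
= 434 * 274^3 / 12
= 434 * 20570824 / 12
= 743978134.67 mm^4

743978134.67 mm^4


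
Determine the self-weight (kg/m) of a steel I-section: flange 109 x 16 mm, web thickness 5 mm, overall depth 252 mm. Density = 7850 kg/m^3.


A_flanges = 2 * 109 * 16 = 3488 mm^2
A_web = (252 - 2 * 16) * 5 = 1100 mm^2
A_total = 3488 + 1100 = 4588 mm^2 = 0.004588 m^2
Weight = rho * A = 7850 * 0.004588 = 36.0158 kg/m

36.0158 kg/m


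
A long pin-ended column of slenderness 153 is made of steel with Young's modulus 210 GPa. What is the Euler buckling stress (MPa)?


sigma_cr = pi^2 * E / lambda^2
= 9.8696 * 210000.0 / 153^2
= 9.8696 * 210000.0 / 23409
= 88.5393 MPa

88.5393 MPa


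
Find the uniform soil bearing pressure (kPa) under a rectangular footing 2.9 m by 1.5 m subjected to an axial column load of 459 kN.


A = 2.9 * 1.5 = 4.35 m^2
q = P / A = 459 / 4.35
= 105.5172 kPa

105.5172 kPa


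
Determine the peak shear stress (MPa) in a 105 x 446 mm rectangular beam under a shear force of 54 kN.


A = b * h = 105 * 446 = 46830 mm^2
V = 54 kN = 54000.0 N
tau_max = 1.5 * V / A = 1.5 * 54000.0 / 46830
= 1.7297 MPa

1.7297 MPa


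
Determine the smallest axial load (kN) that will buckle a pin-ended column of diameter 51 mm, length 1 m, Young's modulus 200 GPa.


I = pi * d^4 / 64 = 332086.03 mm^4
L = 1000.0 mm
P_cr = pi^2 * E * I / L^2
= 9.8696 * 200000.0 * 332086.03 / 1000.0^2
= 655511.54 N = 655.5115 kN

655.5115 kN


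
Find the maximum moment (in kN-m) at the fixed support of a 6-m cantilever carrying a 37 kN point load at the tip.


For a cantilever with a point load at the free end:
M_max = P * L = 37 * 6 = 222 kN-m

222 kN-m


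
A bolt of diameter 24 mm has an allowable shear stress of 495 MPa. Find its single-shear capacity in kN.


A = pi * d^2 / 4 = pi * 24^2 / 4 = 452.3893 mm^2
V = f_v * A / 1000 = 495 * 452.3893 / 1000
= 223.9327 kN

223.9327 kN


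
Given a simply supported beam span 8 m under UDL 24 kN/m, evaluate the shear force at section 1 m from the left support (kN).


R_A = w * L / 2 = 24 * 8 / 2 = 96.0 kN
V(x) = R_A - w * x = 96.0 - 24 * 1
= 72.0 kN

72.0 kN


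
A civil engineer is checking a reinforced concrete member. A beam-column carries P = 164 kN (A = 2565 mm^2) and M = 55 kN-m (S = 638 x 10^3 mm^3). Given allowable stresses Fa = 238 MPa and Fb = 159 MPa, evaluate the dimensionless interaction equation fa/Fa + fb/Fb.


f_a = P / A = 164000.0 / 2565 = 63.9376 MPa
f_b = M / S = 55000000.0 / 638000.0 = 86.2069 MPa
Ratio = f_a / Fa + f_b / Fb
= 63.9376 / 238 + 86.2069 / 159
= 0.8108 (dimensionless)

0.8108 (dimensionless)


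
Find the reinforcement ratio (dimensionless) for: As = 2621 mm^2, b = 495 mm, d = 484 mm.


rho = As / (b * d)
= 2621 / (495 * 484)
= 2621 / 239580
= 0.01094 (dimensionless)

0.01094 (dimensionless)
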